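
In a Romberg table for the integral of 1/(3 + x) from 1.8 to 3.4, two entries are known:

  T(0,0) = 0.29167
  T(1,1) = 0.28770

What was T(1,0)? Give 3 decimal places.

0.289

From T(1,1) = (4·T(1,0) − T(0,0))/3, solve for T(1,0):
4·T(1,0) = 3·0.28770 + 0.29167 = 1.15477
T(1,0) = 0.28869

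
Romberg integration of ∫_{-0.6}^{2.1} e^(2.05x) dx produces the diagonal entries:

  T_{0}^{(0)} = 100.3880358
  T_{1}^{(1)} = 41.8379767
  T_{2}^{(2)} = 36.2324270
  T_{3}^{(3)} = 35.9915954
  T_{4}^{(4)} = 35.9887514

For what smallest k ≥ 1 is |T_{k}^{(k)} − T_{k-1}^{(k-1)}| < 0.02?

|T_{1}^{(1)} − T_{0}^{(0)}| = 58.5500591 ≥ 0.02
|T_{2}^{(2)} − T_{1}^{(1)}| = 5.6055497 ≥ 0.02
|T_{3}^{(3)} − T_{2}^{(2)}| = 0.2408316 ≥ 0.02
|T_{4}^{(4)} − T_{3}^{(3)}| = 0.0028440 < 0.02

k = 4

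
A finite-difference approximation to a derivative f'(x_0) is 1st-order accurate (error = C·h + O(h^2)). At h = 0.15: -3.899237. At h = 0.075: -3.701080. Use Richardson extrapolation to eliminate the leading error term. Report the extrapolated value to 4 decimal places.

Extrapolated value = (2·A(h/2) − A(h)) / (2 − 1)
= (2·(-3.701080) − (-3.899237)) / 1
= -3.502923 / 1 = -3.502923

-3.5029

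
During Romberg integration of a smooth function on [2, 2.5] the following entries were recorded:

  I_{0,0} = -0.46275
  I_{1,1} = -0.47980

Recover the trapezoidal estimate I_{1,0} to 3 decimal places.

-0.476

From I_{1,1} = (4·I_{1,0} − I_{0,0})/3, solve for I_{1,0}:
4·I_{1,0} = 3·(-0.47980) + (-0.46275) = -1.90215
I_{1,0} = -0.47554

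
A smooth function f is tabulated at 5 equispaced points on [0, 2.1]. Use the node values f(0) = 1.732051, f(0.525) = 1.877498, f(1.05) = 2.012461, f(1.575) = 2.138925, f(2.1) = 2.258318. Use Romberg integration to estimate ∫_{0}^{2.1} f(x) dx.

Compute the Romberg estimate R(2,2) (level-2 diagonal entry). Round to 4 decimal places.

R(0,0) (trapezoid, 1 panel, h=2.1000): 4.189887
R(1,0) (trapezoid, 2 panels, h=1.0500): 4.208028
R(2,0) (trapezoid, 4 panels, h=0.5250): 4.212636
R(1,1) = 4.208028 + (4.208028 − 4.189887)/3 = 4.214075
R(2,1) = 4.212636 + (4.212636 − 4.208028)/3 = 4.214172
R(2,2) = 4.214172 + (4.214172 − 4.214075)/15 = 4.214178

4.2142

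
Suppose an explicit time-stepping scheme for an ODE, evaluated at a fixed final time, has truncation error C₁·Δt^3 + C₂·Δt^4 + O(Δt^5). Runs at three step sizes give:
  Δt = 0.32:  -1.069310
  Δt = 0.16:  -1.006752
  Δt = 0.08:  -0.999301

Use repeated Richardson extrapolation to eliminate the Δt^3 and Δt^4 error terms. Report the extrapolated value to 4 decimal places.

-0.9983

First eliminate the Δt^3 term (factor 2^3 = 8):
  B₁ = (8·(-1.006752) − (-1.069310))/7 = -0.997815
  B₂ = (8·(-0.999301) − (-1.006752))/7 = -0.998237
Then eliminate the Δt^4 term (factor 2^4 = 16):
  (16·(-0.998237) − (-0.997815))/15 = -0.998265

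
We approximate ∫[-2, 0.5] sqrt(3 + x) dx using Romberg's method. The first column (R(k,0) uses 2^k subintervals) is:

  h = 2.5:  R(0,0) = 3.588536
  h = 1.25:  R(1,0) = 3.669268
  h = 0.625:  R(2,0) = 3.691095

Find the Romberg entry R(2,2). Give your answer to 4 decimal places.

Richardson extrapolation on the trapezoidal column (denominator 4−1=3):
R(1,1) = 3.669268 + (3.669268 − 3.588536)/3 = 3.696179
R(2,1) = (4·3.691095 − 3.669268) / 3 = 3.698371
R(2,2) = (16·3.698371 − 3.696179) / 15 = 3.698517
(Column j=1 coincides with Simpson's rule on the same nodes.)

3.6985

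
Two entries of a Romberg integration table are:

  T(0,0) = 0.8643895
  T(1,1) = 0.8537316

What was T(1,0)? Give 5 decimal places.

From T(1,1) = (4·T(1,0) − T(0,0))/3, solve for T(1,0):
4·T(1,0) = 3·0.8537316 + 0.8643895 = 3.4255843
T(1,0) = 0.8563961

0.85640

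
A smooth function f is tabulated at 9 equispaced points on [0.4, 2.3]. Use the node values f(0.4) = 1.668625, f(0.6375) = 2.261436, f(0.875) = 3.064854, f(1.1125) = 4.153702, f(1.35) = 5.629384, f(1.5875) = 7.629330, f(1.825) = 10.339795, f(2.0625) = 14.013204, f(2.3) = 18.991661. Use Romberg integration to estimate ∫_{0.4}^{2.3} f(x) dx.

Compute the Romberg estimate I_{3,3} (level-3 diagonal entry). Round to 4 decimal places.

I_{0,0} (trapezoid, 1 panel, h=1.9000): 19.627272
I_{1,0} (trapezoid, 2 panels, h=0.9500): 15.161551
I_{2,0} (trapezoid, 4 panels, h=0.4750): 13.947984
I_{3,0} (trapezoid, 8 panels, h=0.2375): 13.637689
I_{1,1} = 15.161551 + (15.161551 − 19.627272)/3 = 13.672977
I_{2,1} = 13.947984 + (13.947984 − 15.161551)/3 = 13.543462
I_{3,1} = 13.637689 + (13.637689 − 13.947984)/3 = 13.534257
I_{2,2} = 13.543462 + (13.543462 − 13.672977)/15 = 13.534828
I_{3,2} = 13.534257 + (13.534257 − 13.543462)/15 = 13.533643
I_{3,3} = 13.533643 + (13.533643 − 13.534828)/63 = 13.533624

13.5336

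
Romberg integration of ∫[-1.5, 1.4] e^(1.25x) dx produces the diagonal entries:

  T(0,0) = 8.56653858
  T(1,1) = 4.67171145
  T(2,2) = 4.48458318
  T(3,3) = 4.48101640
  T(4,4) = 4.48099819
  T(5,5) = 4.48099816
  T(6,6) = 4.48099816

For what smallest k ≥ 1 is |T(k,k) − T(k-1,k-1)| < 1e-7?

|T(1,1) − T(0,0)| = 3.89482713 ≥ 1e-7
|T(2,2) − T(1,1)| = 0.18712827 ≥ 1e-7
|T(3,3) − T(2,2)| = 0.00356678 ≥ 1e-7
|T(4,4) − T(3,3)| = 0.00001821 ≥ 1e-7
|T(5,5) − T(4,4)| = 0.00000003 < 1e-7

k = 5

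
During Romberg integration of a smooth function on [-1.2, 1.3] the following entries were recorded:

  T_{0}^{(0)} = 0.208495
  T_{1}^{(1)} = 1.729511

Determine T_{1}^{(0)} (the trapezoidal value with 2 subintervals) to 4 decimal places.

From T_{1}^{(1)} = (4·T_{1}^{(0)} − T_{0}^{(0)})/3, solve for T_{1}^{(0)}:
4·T_{1}^{(0)} = 3·1.729511 + 0.208495 = 5.397028
T_{1}^{(0)} = 1.349257

1.3493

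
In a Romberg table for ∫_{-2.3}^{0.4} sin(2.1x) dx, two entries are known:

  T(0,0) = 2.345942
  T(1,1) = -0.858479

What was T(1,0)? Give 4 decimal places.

-0.0574

From T(1,1) = (4·T(1,0) − T(0,0))/3, solve for T(1,0):
4·T(1,0) = 3·(-0.858479) + 2.345942 = -0.229495
T(1,0) = -0.057374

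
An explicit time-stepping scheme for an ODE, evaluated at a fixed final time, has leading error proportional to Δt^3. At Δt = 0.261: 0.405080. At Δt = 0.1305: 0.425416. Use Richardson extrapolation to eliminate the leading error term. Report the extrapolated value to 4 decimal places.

The leading error scales as Δt^3; refining by a factor of 2 reduces it by 2^3 = 8.
Extrapolated value = (8·A(Δt/2) − A(Δt)) / (8 − 1)
= (8·0.425416 − 0.405080) / 7
= 2.998248 / 7 = 0.428321

0.4283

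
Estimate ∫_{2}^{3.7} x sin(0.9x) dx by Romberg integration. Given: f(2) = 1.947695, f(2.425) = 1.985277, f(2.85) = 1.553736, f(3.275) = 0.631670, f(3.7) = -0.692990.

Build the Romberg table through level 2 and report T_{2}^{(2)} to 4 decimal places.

2.0999

T_{0}^{(0)} (trapezoid, 1 panel, h=1.7000): 1.066499
T_{1}^{(0)} (trapezoid, 2 panels, h=0.8500): 1.853925
T_{2}^{(0)} (trapezoid, 4 panels, h=0.4250): 2.039165
T_{1}^{(1)} = 1.853925 + (1.853925 − 1.066499)/3 = 2.116400
T_{2}^{(1)} = 2.039165 + (2.039165 − 1.853925)/3 = 2.100912
T_{2}^{(2)} = 2.100912 + (2.100912 − 2.116400)/15 = 2.099879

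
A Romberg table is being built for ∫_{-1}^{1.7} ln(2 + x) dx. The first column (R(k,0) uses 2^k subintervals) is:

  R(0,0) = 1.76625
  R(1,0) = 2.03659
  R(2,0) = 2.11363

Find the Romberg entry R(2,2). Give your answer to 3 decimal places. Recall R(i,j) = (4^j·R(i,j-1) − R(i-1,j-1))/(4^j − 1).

Richardson extrapolation on the trapezoidal column (denominator 4−1=3):
R(1,1) = (4·2.03659 − 1.76625) / 3 = 2.12670
R(2,1) = 2.11363 + (2.11363 − 2.03659)/3 = 2.13931
R(2,2) = (16·2.13931 − 2.12670) / 15 = 2.14015

2.140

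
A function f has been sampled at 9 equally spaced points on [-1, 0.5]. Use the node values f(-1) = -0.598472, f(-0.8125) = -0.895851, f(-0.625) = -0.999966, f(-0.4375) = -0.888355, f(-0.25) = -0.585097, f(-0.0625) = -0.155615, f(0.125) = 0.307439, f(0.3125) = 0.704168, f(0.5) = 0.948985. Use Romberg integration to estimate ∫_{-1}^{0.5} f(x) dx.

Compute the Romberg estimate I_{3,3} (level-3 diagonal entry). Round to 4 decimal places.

-0.4466

I_{0,0} (trapezoid, 1 panel, h=1.5000): 0.262885
I_{1,0} (trapezoid, 2 panels, h=0.7500): -0.307380
I_{2,0} (trapezoid, 4 panels, h=0.3750): -0.413388
I_{3,0} (trapezoid, 8 panels, h=0.1875): -0.438379
I_{1,1} = -0.307380 + (-0.307380 − 0.262885)/3 = -0.497468
I_{2,1} = -0.413388 + (-0.413388 − (-0.307380))/3 = -0.448724
I_{3,1} = -0.438379 + (-0.438379 − (-0.413388))/3 = -0.446709
I_{2,2} = -0.448724 + (-0.448724 − (-0.497468))/15 = -0.445474
I_{3,2} = -0.446709 + (-0.446709 − (-0.448724))/15 = -0.446575
I_{3,3} = -0.446575 + (-0.446575 − (-0.445474))/63 = -0.446592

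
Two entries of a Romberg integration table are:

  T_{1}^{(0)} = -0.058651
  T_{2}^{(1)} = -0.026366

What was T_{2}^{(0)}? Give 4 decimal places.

-0.0344

From T_{2}^{(1)} = (4·T_{2}^{(0)} − T_{1}^{(0)})/3, solve for T_{2}^{(0)}:
4·T_{2}^{(0)} = 3·(-0.026366) + (-0.058651) = -0.137749
T_{2}^{(0)} = -0.034437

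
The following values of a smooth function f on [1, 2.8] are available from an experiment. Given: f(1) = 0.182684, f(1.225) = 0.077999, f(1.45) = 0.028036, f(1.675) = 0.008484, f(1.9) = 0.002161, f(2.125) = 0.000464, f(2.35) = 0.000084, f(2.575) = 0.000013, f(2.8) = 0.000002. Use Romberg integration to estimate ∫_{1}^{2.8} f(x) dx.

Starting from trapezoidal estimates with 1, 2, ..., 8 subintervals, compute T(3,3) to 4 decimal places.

0.0443

T(0,0) (trapezoid, 1 panel, h=1.8000): 0.164417
T(1,0) (trapezoid, 2 panels, h=0.9000): 0.084154
T(2,0) (trapezoid, 4 panels, h=0.4500): 0.054731
T(3,0) (trapezoid, 8 panels, h=0.2250): 0.046931
T(1,1) = 0.084154 + (0.084154 − 0.164417)/3 = 0.057400
T(2,1) = 0.054731 + (0.054731 − 0.084154)/3 = 0.044923
T(3,1) = 0.046931 + (0.046931 − 0.054731)/3 = 0.044331
T(2,2) = 0.044923 + (0.044923 − 0.057400)/15 = 0.044091
T(3,2) = 0.044331 + (0.044331 − 0.044923)/15 = 0.044292
T(3,3) = 0.044292 + (0.044292 − 0.044091)/63 = 0.044295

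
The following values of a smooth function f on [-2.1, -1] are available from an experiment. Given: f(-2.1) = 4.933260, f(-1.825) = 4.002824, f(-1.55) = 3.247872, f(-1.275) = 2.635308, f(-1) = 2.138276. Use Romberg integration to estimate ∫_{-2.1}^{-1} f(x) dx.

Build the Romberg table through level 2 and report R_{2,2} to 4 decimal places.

3.6776

R_{0,0} (trapezoid, 1 panel, h=1.1000): 3.889345
R_{1,0} (trapezoid, 2 panels, h=0.5500): 3.731002
R_{2,0} (trapezoid, 4 panels, h=0.2750): 3.690987
R_{1,1} = 3.731002 + (3.731002 − 3.889345)/3 = 3.678221
R_{2,1} = 3.690987 + (3.690987 − 3.731002)/3 = 3.677649
R_{2,2} = 3.677649 + (3.677649 − 3.678221)/15 = 3.677611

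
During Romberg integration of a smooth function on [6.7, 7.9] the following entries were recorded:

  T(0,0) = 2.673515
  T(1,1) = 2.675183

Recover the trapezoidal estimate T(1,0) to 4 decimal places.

2.6748

From T(1,1) = (4·T(1,0) − T(0,0))/3, solve for T(1,0):
4·T(1,0) = 3·2.675183 + 2.673515 = 10.699064
T(1,0) = 2.674766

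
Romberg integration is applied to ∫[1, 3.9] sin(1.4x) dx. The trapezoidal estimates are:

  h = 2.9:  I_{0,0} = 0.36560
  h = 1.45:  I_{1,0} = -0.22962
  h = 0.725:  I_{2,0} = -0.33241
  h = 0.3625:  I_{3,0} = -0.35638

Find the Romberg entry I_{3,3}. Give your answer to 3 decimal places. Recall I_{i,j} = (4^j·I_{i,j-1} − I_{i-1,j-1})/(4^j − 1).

-0.364

Richardson extrapolation on the trapezoidal column (denominator 4−1=3):
I_{1,1} = (4·(-0.22962) − 0.36560) / 3 = -0.42803
I_{2,1} = (4·(-0.33241) − (-0.22962)) / 3 = -0.36667
I_{3,1} = -0.35638 + (-0.35638 − (-0.33241))/3 = -0.36437
I_{2,2} = (16·(-0.36667) − (-0.42803)) / 15 = -0.36258
I_{3,2} = -0.36437 + (-0.36437 − (-0.36667))/15 = -0.36422
I_{3,3} = -0.36422 + (-0.36422 − (-0.36258))/63 = -0.36425
(Column j=1 coincides with Simpson's rule on the same nodes.)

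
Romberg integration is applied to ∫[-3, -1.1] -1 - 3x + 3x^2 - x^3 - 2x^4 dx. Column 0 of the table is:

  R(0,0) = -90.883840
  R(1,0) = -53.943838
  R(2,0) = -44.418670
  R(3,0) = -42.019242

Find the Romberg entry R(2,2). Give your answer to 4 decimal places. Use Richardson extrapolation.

-41.2178

R(1,1) = (4·(-53.943838) − (-90.883840)) / 3 = -41.630504
R(2,1) = -44.418670 + (-44.418670 − (-53.943838))/3 = -41.243614
R(2,2) = (16·(-41.243614) − (-41.630504)) / 15 = -41.217821
(Column j=1 coincides with Simpson's rule on the same nodes.)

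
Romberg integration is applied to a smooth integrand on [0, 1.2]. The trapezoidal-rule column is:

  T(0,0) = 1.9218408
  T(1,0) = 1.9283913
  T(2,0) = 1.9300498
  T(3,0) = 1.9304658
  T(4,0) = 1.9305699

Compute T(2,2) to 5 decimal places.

1.93060

Richardson extrapolation on the trapezoidal column (denominator 4−1=3):
T(1,1) = 1.9283913 + (1.9283913 − 1.9218408)/3 = 1.9305748
T(2,1) = 1.9300498 + (1.9300498 − 1.9283913)/3 = 1.9306026
T(2,2) = (16·1.9306026 − 1.9305748) / 15 = 1.9306045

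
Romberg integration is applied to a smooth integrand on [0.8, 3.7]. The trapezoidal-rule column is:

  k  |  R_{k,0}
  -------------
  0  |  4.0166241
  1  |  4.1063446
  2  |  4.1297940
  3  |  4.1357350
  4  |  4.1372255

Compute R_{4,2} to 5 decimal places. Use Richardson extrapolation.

Richardson extrapolation on the trapezoidal column (denominator 4−1=3):
R_{3,1} = (4·4.1357350 − 4.1297940) / 3 = 4.1377153
R_{4,1} = 4.1372255 + (4.1372255 − 4.1357350)/3 = 4.1377223
R_{4,2} = 4.1377223 + (4.1377223 − 4.1377153)/15 = 4.1377228
(Column j=1 coincides with Simpson's rule on the same nodes.)

4.13772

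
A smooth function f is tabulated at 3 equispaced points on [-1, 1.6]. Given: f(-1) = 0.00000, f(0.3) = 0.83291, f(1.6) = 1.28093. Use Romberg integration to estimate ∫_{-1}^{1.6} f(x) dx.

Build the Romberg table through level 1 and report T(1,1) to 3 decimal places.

1.999

T(0,0) (trapezoid, 1 panel, h=2.6000): 1.66521
T(1,0) (trapezoid, 2 panels, h=1.3000): 1.91539
T(1,1) = 1.91539 + (1.91539 − 1.66521)/3 = 1.99878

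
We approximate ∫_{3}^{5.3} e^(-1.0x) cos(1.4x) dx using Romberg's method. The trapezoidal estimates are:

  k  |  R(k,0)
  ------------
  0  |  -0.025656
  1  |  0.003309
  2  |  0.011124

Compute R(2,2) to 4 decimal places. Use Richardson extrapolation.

R(1,1) = (4·0.003309 − (-0.025656)) / 3 = 0.012964
R(2,1) = 0.011124 + (0.011124 − 0.003309)/3 = 0.013729
R(2,2) = (16·0.013729 − 0.012964) / 15 = 0.013780

0.0138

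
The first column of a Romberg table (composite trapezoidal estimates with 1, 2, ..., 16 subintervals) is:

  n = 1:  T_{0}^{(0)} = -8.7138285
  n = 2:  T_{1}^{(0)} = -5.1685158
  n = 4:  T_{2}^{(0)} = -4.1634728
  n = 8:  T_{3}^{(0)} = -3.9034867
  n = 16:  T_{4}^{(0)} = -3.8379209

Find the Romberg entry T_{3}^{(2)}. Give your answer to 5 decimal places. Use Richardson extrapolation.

-3.81605

Richardson extrapolation on the trapezoidal column (denominator 4−1=3):
T_{2}^{(1)} = -4.1634728 + (-4.1634728 − (-5.1685158))/3 = -3.8284585
T_{3}^{(1)} = -3.9034867 + (-3.9034867 − (-4.1634728))/3 = -3.8168247
T_{3}^{(2)} = (16·(-3.8168247) − (-3.8284585)) / 15 = -3.8160491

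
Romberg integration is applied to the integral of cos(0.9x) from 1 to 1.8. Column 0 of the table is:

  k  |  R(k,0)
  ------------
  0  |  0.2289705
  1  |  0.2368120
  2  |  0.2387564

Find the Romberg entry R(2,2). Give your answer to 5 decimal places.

0.23940

R(1,1) = (4·0.2368120 − 0.2289705) / 3 = 0.2394258
R(2,1) = (4·0.2387564 − 0.2368120) / 3 = 0.2394045
R(2,2) = 0.2394045 + (0.2394045 − 0.2394258)/15 = 0.2394031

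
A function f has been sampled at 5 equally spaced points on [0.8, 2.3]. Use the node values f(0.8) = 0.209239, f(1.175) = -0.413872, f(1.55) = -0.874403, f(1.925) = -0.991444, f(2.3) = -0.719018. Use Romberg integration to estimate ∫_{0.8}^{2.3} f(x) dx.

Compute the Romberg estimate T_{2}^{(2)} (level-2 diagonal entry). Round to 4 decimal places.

-0.9839

T_{0}^{(0)} (trapezoid, 1 panel, h=1.5000): -0.382334
T_{1}^{(0)} (trapezoid, 2 panels, h=0.7500): -0.846969
T_{2}^{(0)} (trapezoid, 4 panels, h=0.3750): -0.950478
T_{1}^{(1)} = -0.846969 + (-0.846969 − (-0.382334))/3 = -1.001847
T_{2}^{(1)} = -0.950478 + (-0.950478 − (-0.846969))/3 = -0.984981
T_{2}^{(2)} = -0.984981 + (-0.984981 − (-1.001847))/15 = -0.983857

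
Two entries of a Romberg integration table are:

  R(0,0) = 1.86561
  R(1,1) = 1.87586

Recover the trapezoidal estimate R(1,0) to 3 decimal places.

1.873

From R(1,1) = (4·R(1,0) − R(0,0))/3, solve for R(1,0):
4·R(1,0) = 3·1.87586 + 1.86561 = 7.49319
R(1,0) = 1.87330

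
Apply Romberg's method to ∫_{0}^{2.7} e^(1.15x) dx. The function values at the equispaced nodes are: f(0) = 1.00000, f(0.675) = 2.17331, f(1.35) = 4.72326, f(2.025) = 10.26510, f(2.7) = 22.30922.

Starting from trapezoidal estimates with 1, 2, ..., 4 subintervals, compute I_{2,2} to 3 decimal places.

18.536

I_{0,0} (trapezoid, 1 panel, h=2.7000): 31.46745
I_{1,0} (trapezoid, 2 panels, h=1.3500): 22.11012
I_{2,0} (trapezoid, 4 panels, h=0.6750): 19.45099
I_{1,1} = 22.11012 + (22.11012 − 31.46745)/3 = 18.99101
I_{2,1} = 19.45099 + (19.45099 − 22.11012)/3 = 18.56461
I_{2,2} = 18.56461 + (18.56461 − 18.99101)/15 = 18.53618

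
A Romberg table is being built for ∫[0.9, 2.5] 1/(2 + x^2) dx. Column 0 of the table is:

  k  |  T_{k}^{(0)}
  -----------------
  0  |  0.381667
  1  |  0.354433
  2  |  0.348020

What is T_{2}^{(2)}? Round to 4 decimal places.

0.3459

Richardson extrapolation on the trapezoidal column (denominator 4−1=3):
T_{1}^{(1)} = 0.354433 + (0.354433 − 0.381667)/3 = 0.345355
T_{2}^{(1)} = 0.348020 + (0.348020 − 0.354433)/3 = 0.345882
T_{2}^{(2)} = 0.345882 + (0.345882 − 0.345355)/15 = 0.345917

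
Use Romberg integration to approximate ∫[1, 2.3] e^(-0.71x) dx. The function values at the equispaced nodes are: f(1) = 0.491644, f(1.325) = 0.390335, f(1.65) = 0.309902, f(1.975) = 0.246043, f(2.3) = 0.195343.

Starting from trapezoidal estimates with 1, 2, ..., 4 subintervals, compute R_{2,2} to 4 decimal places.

R_{0,0} (trapezoid, 1 panel, h=1.3000): 0.446542
R_{1,0} (trapezoid, 2 panels, h=0.6500): 0.424707
R_{2,0} (trapezoid, 4 panels, h=0.3250): 0.419176
R_{1,1} = 0.424707 + (0.424707 − 0.446542)/3 = 0.417429
R_{2,1} = 0.419176 + (0.419176 − 0.424707)/3 = 0.417332
R_{2,2} = 0.417332 + (0.417332 − 0.417429)/15 = 0.417326

0.4173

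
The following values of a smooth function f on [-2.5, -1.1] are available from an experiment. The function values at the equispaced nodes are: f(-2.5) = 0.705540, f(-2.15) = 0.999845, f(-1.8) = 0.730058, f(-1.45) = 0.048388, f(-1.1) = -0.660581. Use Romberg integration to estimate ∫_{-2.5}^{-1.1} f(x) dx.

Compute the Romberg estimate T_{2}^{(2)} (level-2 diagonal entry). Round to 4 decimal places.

T_{0}^{(0)} (trapezoid, 1 panel, h=1.4000): 0.031471
T_{1}^{(0)} (trapezoid, 2 panels, h=0.7000): 0.526776
T_{2}^{(0)} (trapezoid, 4 panels, h=0.3500): 0.630270
T_{1}^{(1)} = 0.526776 + (0.526776 − 0.031471)/3 = 0.691878
T_{2}^{(1)} = 0.630270 + (0.630270 − 0.526776)/3 = 0.664768
T_{2}^{(2)} = 0.664768 + (0.664768 − 0.691878)/15 = 0.662961

0.6630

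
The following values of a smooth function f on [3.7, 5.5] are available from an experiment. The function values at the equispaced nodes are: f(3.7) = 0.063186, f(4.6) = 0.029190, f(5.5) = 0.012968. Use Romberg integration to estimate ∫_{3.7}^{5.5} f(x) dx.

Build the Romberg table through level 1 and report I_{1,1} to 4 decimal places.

0.0579

I_{0,0} (trapezoid, 1 panel, h=1.8000): 0.068539
I_{1,0} (trapezoid, 2 panels, h=0.9000): 0.060540
I_{1,1} = 0.060540 + (0.060540 − 0.068539)/3 = 0.057874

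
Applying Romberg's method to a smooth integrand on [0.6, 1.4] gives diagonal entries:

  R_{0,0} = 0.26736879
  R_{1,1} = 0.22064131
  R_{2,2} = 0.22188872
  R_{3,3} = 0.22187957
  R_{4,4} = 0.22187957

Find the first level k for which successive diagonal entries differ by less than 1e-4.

k = 3

|R_{1,1} − R_{0,0}| = 0.04672748 ≥ 1e-4
|R_{2,2} − R_{1,1}| = 0.00124741 ≥ 1e-4
|R_{3,3} − R_{2,2}| = 0.00000915 < 1e-4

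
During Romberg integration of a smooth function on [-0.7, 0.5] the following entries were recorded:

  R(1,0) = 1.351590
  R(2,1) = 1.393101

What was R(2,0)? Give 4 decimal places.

From R(2,1) = (4·R(2,0) − R(1,0))/3, solve for R(2,0):
4·R(2,0) = 3·1.393101 + 1.351590 = 5.530893
R(2,0) = 1.382723

1.3827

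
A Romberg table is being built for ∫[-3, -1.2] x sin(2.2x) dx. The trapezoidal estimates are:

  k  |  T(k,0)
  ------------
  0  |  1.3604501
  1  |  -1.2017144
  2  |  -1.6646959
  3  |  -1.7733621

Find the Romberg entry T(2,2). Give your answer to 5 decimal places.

T(1,1) = (4·(-1.2017144) − 1.3604501) / 3 = -2.0557692
T(2,1) = (4·(-1.6646959) − (-1.2017144)) / 3 = -1.8190231
T(2,2) = -1.8190231 + (-1.8190231 − (-2.0557692))/15 = -1.8032400
(Column j=1 coincides with Simpson's rule on the same nodes.)

-1.80324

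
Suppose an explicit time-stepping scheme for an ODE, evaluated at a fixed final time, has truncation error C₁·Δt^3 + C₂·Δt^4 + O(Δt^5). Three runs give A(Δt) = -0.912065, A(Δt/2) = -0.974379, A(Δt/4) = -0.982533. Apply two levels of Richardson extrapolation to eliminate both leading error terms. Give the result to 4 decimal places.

-0.9837

First eliminate the Δt^3 term (factor 2^3 = 8):
  B₁ = (8·(-0.974379) − (-0.912065))/7 = -0.983281
  B₂ = (8·(-0.982533) − (-0.974379))/7 = -0.983698
Then eliminate the Δt^4 term (factor 2^4 = 16):
  (16·(-0.983698) − (-0.983281))/15 = -0.983726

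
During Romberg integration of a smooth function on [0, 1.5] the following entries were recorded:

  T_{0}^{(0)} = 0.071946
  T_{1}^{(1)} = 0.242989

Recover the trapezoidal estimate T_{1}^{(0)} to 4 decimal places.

From T_{1}^{(1)} = (4·T_{1}^{(0)} − T_{0}^{(0)})/3, solve for T_{1}^{(0)}:
4·T_{1}^{(0)} = 3·0.242989 + 0.071946 = 0.800913
T_{1}^{(0)} = 0.200228

0.2002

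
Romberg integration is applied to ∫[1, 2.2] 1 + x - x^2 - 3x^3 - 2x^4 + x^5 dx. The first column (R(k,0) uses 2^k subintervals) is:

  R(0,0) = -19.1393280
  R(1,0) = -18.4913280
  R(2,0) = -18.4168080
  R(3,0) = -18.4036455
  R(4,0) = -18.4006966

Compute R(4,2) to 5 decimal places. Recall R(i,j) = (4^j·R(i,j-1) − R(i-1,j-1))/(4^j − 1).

R(3,1) = (4·(-18.4036455) − (-18.4168080)) / 3 = -18.3992580
R(4,1) = -18.4006966 + (-18.4006966 − (-18.4036455))/3 = -18.3997136
R(4,2) = (16·(-18.3997136) − (-18.3992580)) / 15 = -18.3997440

-18.39974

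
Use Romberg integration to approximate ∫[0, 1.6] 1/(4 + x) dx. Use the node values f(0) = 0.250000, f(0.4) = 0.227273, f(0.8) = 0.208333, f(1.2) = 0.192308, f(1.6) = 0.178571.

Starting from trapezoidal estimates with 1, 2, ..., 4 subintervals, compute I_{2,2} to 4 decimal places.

0.3365

I_{0,0} (trapezoid, 1 panel, h=1.6000): 0.342857
I_{1,0} (trapezoid, 2 panels, h=0.8000): 0.338095
I_{2,0} (trapezoid, 4 panels, h=0.4000): 0.336880
I_{1,1} = 0.338095 + (0.338095 − 0.342857)/3 = 0.336508
I_{2,1} = 0.336880 + (0.336880 − 0.338095)/3 = 0.336475
I_{2,2} = 0.336475 + (0.336475 − 0.336508)/15 = 0.336473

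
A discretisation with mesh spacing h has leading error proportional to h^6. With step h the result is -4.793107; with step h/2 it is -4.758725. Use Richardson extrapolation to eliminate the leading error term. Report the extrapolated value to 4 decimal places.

-4.7582

Extrapolated value = (64·A(h/2) − A(h)) / (64 − 1)
= (64·(-4.758725) − (-4.793107)) / 63
= -299.765293 / 63 = -4.758179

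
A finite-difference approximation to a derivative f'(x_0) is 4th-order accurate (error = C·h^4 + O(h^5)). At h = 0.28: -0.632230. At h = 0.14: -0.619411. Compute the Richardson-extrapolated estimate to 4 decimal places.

The leading error scales as h^4; refining by a factor of 2 reduces it by 2^4 = 16.
Extrapolated value = (16·A(h/2) − A(h)) / (16 − 1)
= (16·(-0.619411) − (-0.632230)) / 15
= -9.278346 / 15 = -0.618556

-0.6186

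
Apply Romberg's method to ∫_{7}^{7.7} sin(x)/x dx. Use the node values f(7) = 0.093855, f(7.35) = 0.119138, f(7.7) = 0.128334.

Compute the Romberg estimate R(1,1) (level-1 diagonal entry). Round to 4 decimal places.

R(0,0) (trapezoid, 1 panel, h=0.7000): 0.077766
R(1,0) (trapezoid, 2 panels, h=0.3500): 0.080581
R(1,1) = 0.080581 + (0.080581 − 0.077766)/3 = 0.081519

0.0815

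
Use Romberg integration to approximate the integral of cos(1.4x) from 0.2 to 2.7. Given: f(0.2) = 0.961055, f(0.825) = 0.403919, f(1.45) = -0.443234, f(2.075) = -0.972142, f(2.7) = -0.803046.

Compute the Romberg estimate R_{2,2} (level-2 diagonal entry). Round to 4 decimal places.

R_{0,0} (trapezoid, 1 panel, h=2.5000): 0.197511
R_{1,0} (trapezoid, 2 panels, h=1.2500): -0.455287
R_{2,0} (trapezoid, 4 panels, h=0.6250): -0.582783
R_{1,1} = -0.455287 + (-0.455287 − 0.197511)/3 = -0.672886
R_{2,1} = -0.582783 + (-0.582783 − (-0.455287))/3 = -0.625282
R_{2,2} = -0.625282 + (-0.625282 − (-0.672886))/15 = -0.622108

-0.6221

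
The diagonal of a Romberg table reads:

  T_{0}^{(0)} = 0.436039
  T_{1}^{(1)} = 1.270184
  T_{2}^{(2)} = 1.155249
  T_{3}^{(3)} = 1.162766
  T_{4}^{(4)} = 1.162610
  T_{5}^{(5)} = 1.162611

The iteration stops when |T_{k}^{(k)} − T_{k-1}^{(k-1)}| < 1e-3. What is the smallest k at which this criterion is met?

k = 4

|T_{1}^{(1)} − T_{0}^{(0)}| = 0.834145 ≥ 1e-3
|T_{2}^{(2)} − T_{1}^{(1)}| = 0.114935 ≥ 1e-3
|T_{3}^{(3)} − T_{2}^{(2)}| = 0.007517 ≥ 1e-3
|T_{4}^{(4)} − T_{3}^{(3)}| = 0.000156 < 1e-3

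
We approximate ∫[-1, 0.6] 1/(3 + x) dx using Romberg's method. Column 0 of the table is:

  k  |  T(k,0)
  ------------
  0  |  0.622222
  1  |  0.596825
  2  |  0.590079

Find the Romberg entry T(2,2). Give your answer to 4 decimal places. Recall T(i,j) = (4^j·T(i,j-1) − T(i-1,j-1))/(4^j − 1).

0.5878

Richardson extrapolation on the trapezoidal column (denominator 4−1=3):
T(1,1) = 0.596825 + (0.596825 − 0.622222)/3 = 0.588359
T(2,1) = (4·0.590079 − 0.596825) / 3 = 0.587830
T(2,2) = (16·0.587830 − 0.588359) / 15 = 0.587795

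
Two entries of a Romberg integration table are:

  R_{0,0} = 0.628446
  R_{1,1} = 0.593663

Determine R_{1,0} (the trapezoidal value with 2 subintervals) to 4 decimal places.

0.6024

From R_{1,1} = (4·R_{1,0} − R_{0,0})/3, solve for R_{1,0}:
4·R_{1,0} = 3·0.593663 + 0.628446 = 2.409435
R_{1,0} = 0.602359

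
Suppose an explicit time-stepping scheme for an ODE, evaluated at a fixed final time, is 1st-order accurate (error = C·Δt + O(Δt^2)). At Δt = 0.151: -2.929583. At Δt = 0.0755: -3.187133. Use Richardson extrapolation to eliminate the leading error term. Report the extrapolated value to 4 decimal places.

-3.4447

The leading error scales as Δt; refining by a factor of 2 reduces it by 2^1 = 2.
Extrapolated value = (2·A(Δt/2) − A(Δt)) / (2 − 1)
= (2·(-3.187133) − (-2.929583)) / 1
= -3.444683 / 1 = -3.444683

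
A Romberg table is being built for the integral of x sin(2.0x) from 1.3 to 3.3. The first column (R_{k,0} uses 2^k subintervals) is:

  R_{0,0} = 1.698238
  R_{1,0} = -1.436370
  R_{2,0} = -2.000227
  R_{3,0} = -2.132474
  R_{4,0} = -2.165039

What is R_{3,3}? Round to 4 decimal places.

-2.1759

Richardson extrapolation on the trapezoidal column (denominator 4−1=3):
R_{1,1} = (4·(-1.436370) − 1.698238) / 3 = -2.481239
R_{2,1} = (4·(-2.000227) − (-1.436370)) / 3 = -2.188179
R_{3,1} = (4·(-2.132474) − (-2.000227)) / 3 = -2.176556
R_{2,2} = (16·(-2.188179) − (-2.481239)) / 15 = -2.168642
R_{3,2} = -2.176556 + (-2.176556 − (-2.188179))/15 = -2.175781
R_{3,3} = (64·(-2.175781) − (-2.168642)) / 63 = -2.175894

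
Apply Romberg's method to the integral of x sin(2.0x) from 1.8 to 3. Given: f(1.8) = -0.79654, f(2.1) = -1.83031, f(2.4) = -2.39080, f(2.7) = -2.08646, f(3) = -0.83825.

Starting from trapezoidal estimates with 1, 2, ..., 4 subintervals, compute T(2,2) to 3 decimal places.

-2.206

T(0,0) (trapezoid, 1 panel, h=1.2000): -0.98087
T(1,0) (trapezoid, 2 panels, h=0.6000): -1.92492
T(2,0) (trapezoid, 4 panels, h=0.3000): -2.13749
T(1,1) = -1.92492 + (-1.92492 − (-0.98087))/3 = -2.23960
T(2,1) = -2.13749 + (-2.13749 − (-1.92492))/3 = -2.20835
T(2,2) = -2.20835 + (-2.20835 − (-2.23960))/15 = -2.20627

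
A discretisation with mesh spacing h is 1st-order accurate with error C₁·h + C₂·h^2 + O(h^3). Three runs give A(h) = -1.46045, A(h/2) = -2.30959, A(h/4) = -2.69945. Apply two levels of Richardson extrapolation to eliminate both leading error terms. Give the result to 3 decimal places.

First eliminate the h term (factor 2^1 = 2):
  B₁ = (2·(-2.30959) − (-1.46045))/1 = -3.15873
  B₂ = (2·(-2.69945) − (-2.30959))/1 = -3.08931
Then eliminate the h^2 term (factor 2^2 = 4):
  (4·(-3.08931) − (-3.15873))/3 = -3.06617

-3.066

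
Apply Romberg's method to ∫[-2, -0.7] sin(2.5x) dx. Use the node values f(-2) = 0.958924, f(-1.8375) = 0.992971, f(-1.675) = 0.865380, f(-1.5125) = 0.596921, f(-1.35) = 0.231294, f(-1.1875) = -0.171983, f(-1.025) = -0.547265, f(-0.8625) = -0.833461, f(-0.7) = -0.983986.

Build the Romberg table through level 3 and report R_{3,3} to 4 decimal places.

R_{0,0} (trapezoid, 1 panel, h=1.3000): -0.016290
R_{1,0} (trapezoid, 2 panels, h=0.6500): 0.142196
R_{2,0} (trapezoid, 4 panels, h=0.3250): 0.174485
R_{3,0} (trapezoid, 8 panels, h=0.1625): 0.182215
R_{1,1} = 0.142196 + (0.142196 − (-0.016290))/3 = 0.195025
R_{2,1} = 0.174485 + (0.174485 − 0.142196)/3 = 0.185248
R_{3,1} = 0.182215 + (0.182215 − 0.174485)/3 = 0.184792
R_{2,2} = 0.185248 + (0.185248 − 0.195025)/15 = 0.184596
R_{3,2} = 0.184792 + (0.184792 − 0.185248)/15 = 0.184762
R_{3,3} = 0.184762 + (0.184762 − 0.184596)/63 = 0.184765

0.1848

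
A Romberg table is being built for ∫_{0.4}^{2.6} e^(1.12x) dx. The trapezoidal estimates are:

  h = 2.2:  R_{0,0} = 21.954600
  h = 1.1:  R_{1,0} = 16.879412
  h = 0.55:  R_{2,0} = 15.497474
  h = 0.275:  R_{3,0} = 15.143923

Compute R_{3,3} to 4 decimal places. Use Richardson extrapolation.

R_{1,1} = (4·16.879412 − 21.954600) / 3 = 15.187683
R_{2,1} = (4·15.497474 − 16.879412) / 3 = 15.036828
R_{3,1} = (4·15.143923 − 15.497474) / 3 = 15.026073
R_{2,2} = (16·15.036828 − 15.187683) / 15 = 15.026771
R_{3,2} = (16·15.026073 − 15.036828) / 15 = 15.025356
R_{3,3} = 15.025356 + (15.025356 − 15.026771)/63 = 15.025334
(Column j=1 coincides with Simpson's rule on the same nodes.)

15.0253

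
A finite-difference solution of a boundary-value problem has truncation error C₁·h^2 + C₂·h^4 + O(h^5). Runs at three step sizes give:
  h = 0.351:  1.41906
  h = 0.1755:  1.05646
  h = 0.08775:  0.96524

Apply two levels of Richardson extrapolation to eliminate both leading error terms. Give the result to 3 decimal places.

First eliminate the h^2 term (factor 2^2 = 4):
  B₁ = (4·1.05646 − 1.41906)/3 = 0.93559
  B₂ = (4·0.96524 − 1.05646)/3 = 0.93483
Then eliminate the h^4 term (factor 2^4 = 16):
  (16·0.93483 − 0.93559)/15 = 0.93478

0.935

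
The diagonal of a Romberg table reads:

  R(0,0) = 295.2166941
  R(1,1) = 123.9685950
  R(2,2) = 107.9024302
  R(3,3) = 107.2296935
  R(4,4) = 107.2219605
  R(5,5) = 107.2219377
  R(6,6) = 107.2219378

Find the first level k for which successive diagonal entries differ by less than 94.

|R(1,1) − R(0,0)| = 171.2480991 ≥ 94
|R(2,2) − R(1,1)| = 16.0661648 < 94

k = 2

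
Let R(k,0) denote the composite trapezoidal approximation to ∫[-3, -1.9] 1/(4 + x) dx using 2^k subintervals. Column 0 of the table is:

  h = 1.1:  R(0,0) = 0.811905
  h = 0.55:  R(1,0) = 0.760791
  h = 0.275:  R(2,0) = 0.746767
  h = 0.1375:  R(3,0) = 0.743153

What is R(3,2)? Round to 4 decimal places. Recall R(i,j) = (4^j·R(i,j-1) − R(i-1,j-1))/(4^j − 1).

Richardson extrapolation on the trapezoidal column (denominator 4−1=3):
R(2,1) = (4·0.746767 − 0.760791) / 3 = 0.742092
R(3,1) = (4·0.743153 − 0.746767) / 3 = 0.741948
R(3,2) = (16·0.741948 − 0.742092) / 15 = 0.741938

0.7419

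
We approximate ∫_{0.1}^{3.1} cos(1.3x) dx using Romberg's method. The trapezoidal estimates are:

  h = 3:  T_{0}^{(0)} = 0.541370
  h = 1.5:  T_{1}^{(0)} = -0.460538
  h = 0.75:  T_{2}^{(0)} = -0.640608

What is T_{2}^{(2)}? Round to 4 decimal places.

-0.6944

Richardson extrapolation on the trapezoidal column (denominator 4−1=3):
T_{1}^{(1)} = (4·(-0.460538) − 0.541370) / 3 = -0.794507
T_{2}^{(1)} = (4·(-0.640608) − (-0.460538)) / 3 = -0.700631
T_{2}^{(2)} = (16·(-0.700631) − (-0.794507)) / 15 = -0.694373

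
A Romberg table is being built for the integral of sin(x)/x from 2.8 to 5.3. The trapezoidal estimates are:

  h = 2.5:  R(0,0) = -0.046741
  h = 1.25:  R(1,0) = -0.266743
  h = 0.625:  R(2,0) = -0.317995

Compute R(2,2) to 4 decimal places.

Richardson extrapolation on the trapezoidal column (denominator 4−1=3):
R(1,1) = (4·(-0.266743) − (-0.046741)) / 3 = -0.340077
R(2,1) = (4·(-0.317995) − (-0.266743)) / 3 = -0.335079
R(2,2) = (16·(-0.335079) − (-0.340077)) / 15 = -0.334746

-0.3347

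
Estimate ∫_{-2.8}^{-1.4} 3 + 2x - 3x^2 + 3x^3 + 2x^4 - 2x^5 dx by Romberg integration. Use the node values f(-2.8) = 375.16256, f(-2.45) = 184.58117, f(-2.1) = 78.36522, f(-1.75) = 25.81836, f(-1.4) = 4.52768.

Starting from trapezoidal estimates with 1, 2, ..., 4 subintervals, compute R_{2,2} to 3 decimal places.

R_{0,0} (trapezoid, 1 panel, h=1.4000): 265.78317
R_{1,0} (trapezoid, 2 panels, h=0.7000): 187.74724
R_{2,0} (trapezoid, 4 panels, h=0.3500): 167.51345
R_{1,1} = 187.74724 + (187.74724 − 265.78317)/3 = 161.73526
R_{2,1} = 167.51345 + (167.51345 − 187.74724)/3 = 160.76885
R_{2,2} = 160.76885 + (160.76885 − 161.73526)/15 = 160.70442

160.704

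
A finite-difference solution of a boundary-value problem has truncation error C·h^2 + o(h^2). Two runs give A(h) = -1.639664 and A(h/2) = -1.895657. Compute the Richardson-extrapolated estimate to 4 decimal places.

-1.9810

The leading error scales as h^2; refining by a factor of 2 reduces it by 2^2 = 4.
Extrapolated value = (4·A(h/2) − A(h)) / (4 − 1)
= (4·(-1.895657) − (-1.639664)) / 3
= -5.942964 / 3 = -1.980988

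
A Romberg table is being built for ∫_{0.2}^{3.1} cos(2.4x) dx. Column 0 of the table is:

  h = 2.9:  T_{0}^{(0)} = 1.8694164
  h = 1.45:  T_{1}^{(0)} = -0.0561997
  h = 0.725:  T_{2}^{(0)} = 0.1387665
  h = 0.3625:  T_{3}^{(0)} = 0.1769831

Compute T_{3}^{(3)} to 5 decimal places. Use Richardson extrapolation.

0.18759

T_{1}^{(1)} = (4·(-0.0561997) − 1.8694164) / 3 = -0.6980717
T_{2}^{(1)} = (4·0.1387665 − (-0.0561997)) / 3 = 0.2037552
T_{3}^{(1)} = 0.1769831 + (0.1769831 − 0.1387665)/3 = 0.1897220
T_{2}^{(2)} = 0.2037552 + (0.2037552 − (-0.6980717))/15 = 0.2638770
T_{3}^{(2)} = (16·0.1897220 − 0.2037552) / 15 = 0.1887865
T_{3}^{(3)} = 0.1887865 + (0.1887865 − 0.2638770)/63 = 0.1875946
(Column j=1 coincides with Simpson's rule on the same nodes.)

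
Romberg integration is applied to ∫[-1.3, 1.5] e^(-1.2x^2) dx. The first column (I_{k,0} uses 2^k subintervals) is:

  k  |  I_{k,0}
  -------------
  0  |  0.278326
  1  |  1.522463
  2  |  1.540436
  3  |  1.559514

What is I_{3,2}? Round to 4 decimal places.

1.5672

I_{2,1} = (4·1.540436 − 1.522463) / 3 = 1.546427
I_{3,1} = (4·1.559514 − 1.540436) / 3 = 1.565873
I_{3,2} = 1.565873 + (1.565873 − 1.546427)/15 = 1.567169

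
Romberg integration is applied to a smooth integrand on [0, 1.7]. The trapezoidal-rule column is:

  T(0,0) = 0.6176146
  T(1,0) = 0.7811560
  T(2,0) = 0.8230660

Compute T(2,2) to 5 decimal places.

0.83713

Richardson extrapolation on the trapezoidal column (denominator 4−1=3):
T(1,1) = 0.7811560 + (0.7811560 − 0.6176146)/3 = 0.8356698
T(2,1) = 0.8230660 + (0.8230660 − 0.7811560)/3 = 0.8370360
T(2,2) = (16·0.8370360 − 0.8356698) / 15 = 0.8371271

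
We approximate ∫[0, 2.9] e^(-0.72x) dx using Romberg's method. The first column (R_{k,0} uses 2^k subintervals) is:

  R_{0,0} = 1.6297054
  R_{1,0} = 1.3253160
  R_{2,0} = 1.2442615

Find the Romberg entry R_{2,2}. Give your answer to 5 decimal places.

Richardson extrapolation on the trapezoidal column (denominator 4−1=3):
R_{1,1} = 1.3253160 + (1.3253160 − 1.6297054)/3 = 1.2238529
R_{2,1} = 1.2442615 + (1.2442615 − 1.3253160)/3 = 1.2172433
R_{2,2} = (16·1.2172433 − 1.2238529) / 15 = 1.2168027
(Column j=1 coincides with Simpson's rule on the same nodes.)

1.21680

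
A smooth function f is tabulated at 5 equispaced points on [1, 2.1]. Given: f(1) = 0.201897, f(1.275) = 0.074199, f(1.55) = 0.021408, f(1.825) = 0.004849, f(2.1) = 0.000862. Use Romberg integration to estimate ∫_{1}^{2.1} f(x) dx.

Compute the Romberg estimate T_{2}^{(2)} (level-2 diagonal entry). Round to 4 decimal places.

0.0514

T_{0}^{(0)} (trapezoid, 1 panel, h=1.1000): 0.111517
T_{1}^{(0)} (trapezoid, 2 panels, h=0.5500): 0.067533
T_{2}^{(0)} (trapezoid, 4 panels, h=0.2750): 0.055505
T_{1}^{(1)} = 0.067533 + (0.067533 − 0.111517)/3 = 0.052872
T_{2}^{(1)} = 0.055505 + (0.055505 − 0.067533)/3 = 0.051496
T_{2}^{(2)} = 0.051496 + (0.051496 − 0.052872)/15 = 0.051404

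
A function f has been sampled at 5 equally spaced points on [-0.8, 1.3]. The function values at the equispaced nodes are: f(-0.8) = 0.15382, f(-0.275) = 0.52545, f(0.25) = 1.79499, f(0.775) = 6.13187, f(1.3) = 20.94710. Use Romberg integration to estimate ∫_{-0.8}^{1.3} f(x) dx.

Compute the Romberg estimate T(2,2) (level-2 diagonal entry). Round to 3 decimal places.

T(0,0) (trapezoid, 1 panel, h=2.1000): 22.15597
T(1,0) (trapezoid, 2 panels, h=1.0500): 12.96272
T(2,0) (trapezoid, 4 panels, h=0.5250): 9.97645
T(1,1) = 12.96272 + (12.96272 − 22.15597)/3 = 9.89830
T(2,1) = 9.97645 + (9.97645 − 12.96272)/3 = 8.98103
T(2,2) = 8.98103 + (8.98103 − 9.89830)/15 = 8.91988

8.920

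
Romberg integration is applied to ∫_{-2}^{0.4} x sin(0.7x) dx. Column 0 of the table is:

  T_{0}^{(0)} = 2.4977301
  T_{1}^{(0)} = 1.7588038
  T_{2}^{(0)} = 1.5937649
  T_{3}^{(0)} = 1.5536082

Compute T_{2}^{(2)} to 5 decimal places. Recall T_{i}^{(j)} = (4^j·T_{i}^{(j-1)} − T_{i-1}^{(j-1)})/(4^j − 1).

1.54050

Richardson extrapolation on the trapezoidal column (denominator 4−1=3):
T_{1}^{(1)} = 1.7588038 + (1.7588038 − 2.4977301)/3 = 1.5124950
T_{2}^{(1)} = 1.5937649 + (1.5937649 − 1.7588038)/3 = 1.5387519
T_{2}^{(2)} = (16·1.5387519 − 1.5124950) / 15 = 1.5405024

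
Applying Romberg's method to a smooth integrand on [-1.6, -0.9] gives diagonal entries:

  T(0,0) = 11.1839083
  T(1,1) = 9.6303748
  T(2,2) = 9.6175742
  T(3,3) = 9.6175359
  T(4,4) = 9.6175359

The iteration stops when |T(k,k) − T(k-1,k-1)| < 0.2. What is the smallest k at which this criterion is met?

|T(1,1) − T(0,0)| = 1.5535335 ≥ 0.2
|T(2,2) − T(1,1)| = 0.0128006 < 0.2

k = 2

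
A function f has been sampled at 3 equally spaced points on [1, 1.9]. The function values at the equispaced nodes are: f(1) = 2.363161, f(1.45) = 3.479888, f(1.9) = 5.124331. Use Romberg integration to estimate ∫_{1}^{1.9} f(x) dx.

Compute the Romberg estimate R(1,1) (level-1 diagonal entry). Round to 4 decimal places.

R(0,0) (trapezoid, 1 panel, h=0.9000): 3.369371
R(1,0) (trapezoid, 2 panels, h=0.4500): 3.250635
R(1,1) = 3.250635 + (3.250635 − 3.369371)/3 = 3.211056

3.2111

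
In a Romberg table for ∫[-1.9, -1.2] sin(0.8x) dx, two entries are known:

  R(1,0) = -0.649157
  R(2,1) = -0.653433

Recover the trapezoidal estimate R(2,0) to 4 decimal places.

From R(2,1) = (4·R(2,0) − R(1,0))/3, solve for R(2,0):
4·R(2,0) = 3·(-0.653433) + (-0.649157) = -2.609456
R(2,0) = -0.652364

-0.6524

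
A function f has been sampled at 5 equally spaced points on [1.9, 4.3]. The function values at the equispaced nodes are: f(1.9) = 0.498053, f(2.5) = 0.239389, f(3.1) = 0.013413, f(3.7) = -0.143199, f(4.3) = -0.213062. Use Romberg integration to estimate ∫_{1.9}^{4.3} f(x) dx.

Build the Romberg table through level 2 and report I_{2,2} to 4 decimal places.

I_{0,0} (trapezoid, 1 panel, h=2.4000): 0.341989
I_{1,0} (trapezoid, 2 panels, h=1.2000): 0.187090
I_{2,0} (trapezoid, 4 panels, h=0.6000): 0.151259
I_{1,1} = 0.187090 + (0.187090 − 0.341989)/3 = 0.135457
I_{2,1} = 0.151259 + (0.151259 − 0.187090)/3 = 0.139315
I_{2,2} = 0.139315 + (0.139315 − 0.135457)/15 = 0.139572

0.1396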